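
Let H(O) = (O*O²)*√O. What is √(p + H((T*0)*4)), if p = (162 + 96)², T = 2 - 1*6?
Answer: 258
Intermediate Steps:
T = -4 (T = 2 - 6 = -4)
p = 66564 (p = 258² = 66564)
H(O) = O^(7/2) (H(O) = O³*√O = O^(7/2))
√(p + H((T*0)*4)) = √(66564 + (-4*0*4)^(7/2)) = √(66564 + (0*4)^(7/2)) = √(66564 + 0^(7/2)) = √(66564 + 0) = √66564 = 258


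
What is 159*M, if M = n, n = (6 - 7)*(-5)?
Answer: 795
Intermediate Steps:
n = 5 (n = -1*(-5) = 5)
M = 5
159*M = 159*5 = 795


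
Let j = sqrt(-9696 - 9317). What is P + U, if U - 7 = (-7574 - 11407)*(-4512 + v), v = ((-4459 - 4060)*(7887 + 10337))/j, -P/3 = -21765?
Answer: 85707574 - 2946805109136*I*sqrt(19013)/19013 ≈ 8.5708e+7 - 2.1371e+10*I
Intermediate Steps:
P = 65295 (P = -3*(-21765) = 65295)
j = I*sqrt(19013) (j = sqrt(-19013) = I*sqrt(19013) ≈ 137.89*I)
v = 155250256*I*sqrt(19013)/19013 (v = ((-4459 - 4060)*(7887 + 10337))/((I*sqrt(19013))) = (-8519*18224)*(-I*sqrt(19013)/19013) = -(-155250256)*I*sqrt(19013)/19013 = 155250256*I*sqrt(19013)/19013 ≈ 1.1259e+6*I)
U = 85642279 - 2946805109136*I*sqrt(19013)/19013 (U = 7 + (-7574 - 11407)*(-4512 + 155250256*I*sqrt(19013)/19013) = 7 - 18981*(-4512 + 155250256*I*sqrt(19013)/19013) = 7 + (85642272 - 2946805109136*I*sqrt(19013)/19013) = 85642279 - 2946805109136*I*sqrt(19013)/19013 ≈ 8.5642e+7 - 2.1371e+10*I)
P + U = 65295 + (85642279 - 2946805109136*I*sqrt(19013)/19013) = 85707574 - 2946805109136*I*sqrt(19013)/19013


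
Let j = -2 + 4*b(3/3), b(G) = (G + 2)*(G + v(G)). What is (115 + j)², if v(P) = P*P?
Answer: 18769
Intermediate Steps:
v(P) = P²
b(G) = (2 + G)*(G + G²) (b(G) = (G + 2)*(G + G²) = (2 + G)*(G + G²))
j = 22 (j = -2 + 4*((3/3)*(2 + (3/3)² + 3*(3/3))) = -2 + 4*((3*(⅓))*(2 + (3*(⅓))² + 3*(3*(⅓)))) = -2 + 4*(1*(2 + 1² + 3*1)) = -2 + 4*(1*(2 + 1 + 3)) = -2 + 4*(1*6) = -2 + 4*6 = -2 + 24 = 22)
(115 + j)² = (115 + 22)² = 137² = 18769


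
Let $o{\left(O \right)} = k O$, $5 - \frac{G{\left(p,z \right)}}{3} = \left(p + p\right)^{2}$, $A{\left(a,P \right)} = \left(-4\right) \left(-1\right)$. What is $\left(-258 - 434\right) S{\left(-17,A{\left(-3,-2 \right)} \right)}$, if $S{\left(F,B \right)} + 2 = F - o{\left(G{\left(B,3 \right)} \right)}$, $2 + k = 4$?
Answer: $-231820$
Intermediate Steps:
$k = 2$ ($k = -2 + 4 = 2$)
$A{\left(a,P \right)} = 4$
$G{\left(p,z \right)} = 15 - 12 p^{2}$ ($G{\left(p,z \right)} = 15 - 3 \left(p + p\right)^{2} = 15 - 3 \left(2 p\right)^{2} = 15 - 3 \cdot 4 p^{2} = 15 - 12 p^{2}$)
$o{\left(O \right)} = 2 O$
$S{\left(F,B \right)} = -32 + F + 24 B^{2}$ ($S{\left(F,B \right)} = -2 + \left(F - 2 \left(15 - 12 B^{2}\right)\right) = -2 - \left(30 - F - 24 B^{2}\right) = -2 + \left(F + \left(-30 + 24 B^{2}\right)\right) = -2 + \left(-30 + F + 24 B^{2}\right) = -32 + F + 24 B^{2}$)
$\left(-258 - 434\right) S{\left(-17,A{\left(-3,-2 \right)} \right)} = \left(-258 - 434\right) \left(-32 - 17 + 24 \cdot 4^{2}\right) = - 692 \left(-32 - 17 + 24 \cdot 16\right) = - 692 \left(-32 - 17 + 384\right) = \left(-692\right) 335 = -231820$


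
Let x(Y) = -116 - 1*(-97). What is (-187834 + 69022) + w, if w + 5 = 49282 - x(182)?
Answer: -69516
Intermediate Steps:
x(Y) = -19 (x(Y) = -116 + 97 = -19)
w = 49296 (w = -5 + (49282 - 1*(-19)) = -5 + (49282 + 19) = -5 + 49301 = 49296)
(-187834 + 69022) + w = (-187834 + 69022) + 49296 = -118812 + 49296 = -69516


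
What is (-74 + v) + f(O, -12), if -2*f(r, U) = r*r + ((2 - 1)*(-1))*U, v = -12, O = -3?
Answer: -193/2 ≈ -96.500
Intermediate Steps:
f(r, U) = U/2 - r**2/2 (f(r, U) = -(r*r + ((2 - 1)*(-1))*U)/2 = -(r**2 + (1*(-1))*U)/2 = -(r**2 - U)/2 = U/2 - r**2/2)
(-74 + v) + f(O, -12) = (-74 - 12) + ((1/2)*(-12) - 1/2*(-3)**2) = -86 + (-6 - 1/2*9) = -86 + (-6 - 9/2) = -86 - 21/2 = -193/2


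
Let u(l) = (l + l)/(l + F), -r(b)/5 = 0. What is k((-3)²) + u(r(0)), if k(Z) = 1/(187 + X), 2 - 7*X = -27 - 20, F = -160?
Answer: 1/194 ≈ 0.0051546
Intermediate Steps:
r(b) = 0 (r(b) = -5*0 = 0)
X = 7 (X = 2/7 - (-27 - 20)/7 = 2/7 - ⅐*(-47) = 2/7 + 47/7 = 7)
u(l) = 2*l/(-160 + l) (u(l) = (l + l)/(l - 160) = (2*l)/(-160 + l) = 2*l/(-160 + l))
k(Z) = 1/194 (k(Z) = 1/(187 + 7) = 1/194)
k((-3)²) + u(r(0)) = 1/194 + 2*0/(-160 + 0) = 1/194 + 2*0/(-160) = 1/194 + 2*0*(-1/160) = 1/194 + 0 = 1/194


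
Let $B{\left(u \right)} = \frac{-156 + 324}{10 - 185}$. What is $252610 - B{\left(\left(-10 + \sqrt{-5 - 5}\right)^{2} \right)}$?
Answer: $\frac{6315274}{25} \approx 2.5261 \cdot 10^{5}$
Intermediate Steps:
$B{\left(u \right)} = - \frac{24}{25}$ ($B{\left(u \right)} = \frac{168}{-175} = 168 \left(- \frac{1}{175}\right) = - \frac{24}{25}$)
$252610 - B{\left(\left(-10 + \sqrt{-5 - 5}\right)^{2} \right)} = 252610 - - \frac{24}{25} = 252610 + \frac{24}{25} = \frac{6315274}{25}$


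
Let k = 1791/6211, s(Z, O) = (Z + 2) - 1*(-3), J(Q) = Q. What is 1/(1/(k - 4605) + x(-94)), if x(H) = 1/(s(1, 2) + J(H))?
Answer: -39324813/455413 ≈ -86.350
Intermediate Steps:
s(Z, O) = 5 + Z (s(Z, O) = (2 + Z) + 3 = 5 + Z)
x(H) = 1/(6 + H) (x(H) = 1/((5 + 1) + H) = 1/(6 + H))
k = 1791/6211 (k = 1791*(1/6211) = 1791/6211 ≈ 0.28836)
1/(1/(k - 4605) + x(-94)) = 1/(1/(1791/6211 - 4605) + 1/(6 - 94)) = 1/(1/(-28599864/6211) + 1/(-88)) = 1/(-6211/28599864 - 1/88) = 1/(-455413/39324813) = -39324813/455413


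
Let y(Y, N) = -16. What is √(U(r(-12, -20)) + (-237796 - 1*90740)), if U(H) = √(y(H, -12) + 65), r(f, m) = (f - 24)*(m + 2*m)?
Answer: I*√328529 ≈ 573.17*I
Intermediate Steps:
r(f, m) = 3*m*(-24 + f) (r(f, m) = (-24 + f)*(3*m) = 3*m*(-24 + f))
U(H) = 7 (U(H) = √(-16 + 65) = √49 = 7)
√(U(r(-12, -20)) + (-237796 - 1*90740)) = √(7 + (-237796 - 1*90740)) = √(7 + (-237796 - 90740)) = √(7 - 328536) = √(-328529) = I*√328529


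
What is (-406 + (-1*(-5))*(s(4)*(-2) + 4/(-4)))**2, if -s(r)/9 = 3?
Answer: 19881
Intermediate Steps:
s(r) = -27 (s(r) = -9*3 = -27)
(-406 + (-1*(-5))*(s(4)*(-2) + 4/(-4)))**2 = (-406 + (-1*(-5))*(-27*(-2) + 4/(-4)))**2 = (-406 + 5*(54 + 4*(-1/4)))**2 = (-406 + 5*(54 - 1))**2 = (-406 + 5*53)**2 = (-406 + 265)**2 = (-141)**2 = 19881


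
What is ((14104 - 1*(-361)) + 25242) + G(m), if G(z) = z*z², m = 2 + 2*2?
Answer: 39923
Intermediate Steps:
m = 6 (m = 2 + 4 = 6)
G(z) = z³
((14104 - 1*(-361)) + 25242) + G(m) = ((14104 - 1*(-361)) + 25242) + 6³ = ((14104 + 361) + 25242) + 216 = (14465 + 25242) + 216 = 39707 + 216 = 39923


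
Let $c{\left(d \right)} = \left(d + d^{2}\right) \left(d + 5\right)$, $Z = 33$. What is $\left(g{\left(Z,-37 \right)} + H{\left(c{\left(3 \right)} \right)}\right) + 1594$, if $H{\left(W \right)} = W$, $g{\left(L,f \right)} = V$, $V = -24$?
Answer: $1666$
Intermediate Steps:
$g{\left(L,f \right)} = -24$
$c{\left(d \right)} = \left(5 + d\right) \left(d + d^{2}\right)$ ($c{\left(d \right)} = \left(d + d^{2}\right) \left(5 + d\right) = \left(5 + d\right) \left(d + d^{2}\right)$)
$\left(g{\left(Z,-37 \right)} + H{\left(c{\left(3 \right)} \right)}\right) + 1594 = \left(-24 + 3 \left(5 + 3^{2} + 6 \cdot 3\right)\right) + 1594 = \left(-24 + 3 \left(5 + 9 + 18\right)\right) + 1594 = \left(-24 + 3 \cdot 32\right) + 1594 = \left(-24 + 96\right) + 1594 = 72 + 1594 = 1666$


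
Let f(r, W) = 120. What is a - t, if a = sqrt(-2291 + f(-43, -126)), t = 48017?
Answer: -48017 + I*sqrt(2171) ≈ -48017.0 + 46.594*I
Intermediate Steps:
a = I*sqrt(2171) (a = sqrt(-2291 + 120) = sqrt(-2171) = I*sqrt(2171) ≈ 46.594*I)
a - t = I*sqrt(2171) - 1*48017 = I*sqrt(2171) - 48017 = -48017 + I*sqrt(2171)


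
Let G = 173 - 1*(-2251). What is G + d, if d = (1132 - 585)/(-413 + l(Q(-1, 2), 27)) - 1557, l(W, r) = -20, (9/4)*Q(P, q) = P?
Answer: 374864/433 ≈ 865.74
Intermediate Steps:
Q(P, q) = 4*P/9
G = 2424 (G = 173 + 2251 = 2424)
d = -674728/433 (d = (1132 - 585)/(-413 - 20) - 1557 = 547/(-433) - 1557 = 547*(-1/433) - 1557 = -547/433 - 1557 = -674728/433 ≈ -1558.3)
G + d = 2424 - 674728/433 = 374864/433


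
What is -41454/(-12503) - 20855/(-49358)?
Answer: 2306836597/617123074 ≈ 3.7380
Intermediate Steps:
-41454/(-12503) - 20855/(-49358) = -41454*(-1/12503) - 20855*(-1/49358) = 41454/12503 + 20855/49358 = 2306836597/617123074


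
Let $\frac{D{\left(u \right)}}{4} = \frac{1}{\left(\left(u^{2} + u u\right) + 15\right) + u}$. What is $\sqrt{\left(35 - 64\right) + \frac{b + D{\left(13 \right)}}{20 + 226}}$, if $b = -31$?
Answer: $\frac{17 i \sqrt{22694074}}{15006} \approx 5.3969 i$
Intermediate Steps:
$D{\left(u \right)} = \frac{4}{15 + u + 2 u^{2}}$ ($D{\left(u \right)} = \frac{4}{\left(\left(u^{2} + u u\right) + 15\right) + u} = \frac{4}{\left(\left(u^{2} + u^{2}\right) + 15\right) + u} = \frac{4}{\left(2 u^{2} + 15\right) + u} = \frac{4}{\left(15 + 2 u^{2}\right) + u} = \frac{4}{15 + u + 2 u^{2}}$)
$\sqrt{\left(35 - 64\right) + \frac{b + D{\left(13 \right)}}{20 + 226}} = \sqrt{\left(35 - 64\right) + \frac{-31 + \frac{4}{15 + 13 + 2 \cdot 13^{2}}}{20 + 226}} = \sqrt{\left(35 - 64\right) + \frac{-31 + \frac{4}{15 + 13 + 2 \cdot 169}}{246}} = \sqrt{-29 + \left(-31 + \frac{4}{15 + 13 + 338}\right) \frac{1}{246}} = \sqrt{-29 + \left(-31 + \frac{4}{366}\right) \frac{1}{246}} = \sqrt{-29 + \left(-31 + 4 \cdot \frac{1}{366}\right) \frac{1}{246}} = \sqrt{-29 + \left(-31 + \frac{2}{183}\right) \frac{1}{246}} = \sqrt{-29 - \frac{5671}{45018}} = \sqrt{- \frac{1311193}{45018}} = \frac{17 i \sqrt{22694074}}{15006}$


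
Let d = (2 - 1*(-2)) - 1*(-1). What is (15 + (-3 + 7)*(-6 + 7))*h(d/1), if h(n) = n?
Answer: 95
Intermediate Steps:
d = 5 (d = (2 + 2) + 1 = 4 + 1 = 5)
(15 + (-3 + 7)*(-6 + 7))*h(d/1) = (15 + (-3 + 7)*(-6 + 7))*(5/1) = (15 + 4*1)*(5*1) = (15 + 4)*5 = 19*5 = 95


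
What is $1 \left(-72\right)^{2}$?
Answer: $5184$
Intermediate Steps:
$1 \left(-72\right)^{2} = 1 \cdot 5184 = 5184$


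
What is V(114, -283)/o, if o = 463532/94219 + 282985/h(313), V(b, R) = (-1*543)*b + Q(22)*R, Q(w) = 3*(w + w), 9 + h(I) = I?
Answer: -947668269536/8934492481 ≈ -106.07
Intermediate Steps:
h(I) = -9 + I
Q(w) = 6*w (Q(w) = 3*(2*w) = 6*w)
V(b, R) = -543*b + 132*R (V(b, R) = (-1*543)*b + (6*22)*R = -543*b + 132*R)
o = 26803477443/28642576 (o = 463532/94219 + 282985/(-9 + 313) = 463532*(1/94219) + 282985/304 = 463532/94219 + 282985*(1/304) = 463532/94219 + 282985/304 = 26803477443/28642576 ≈ 935.79)
V(114, -283)/o = (-543*114 + 132*(-283))/(26803477443/28642576) = (-61902 - 37356)*(28642576/26803477443) = -99258*28642576/26803477443 = -947668269536/8934492481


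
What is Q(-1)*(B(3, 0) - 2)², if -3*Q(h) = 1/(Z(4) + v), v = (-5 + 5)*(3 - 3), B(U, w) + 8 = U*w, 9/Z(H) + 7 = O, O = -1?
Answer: 800/27 ≈ 29.630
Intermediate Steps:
Z(H) = -9/8 (Z(H) = 9/(-7 - 1) = 9/(-8) = 9*(-⅛) = -9/8)
B(U, w) = -8 + U*w
v = 0 (v = 0*0 = 0)
Q(h) = 8/27 (Q(h) = -1/(3*(-9/8 + 0)) = -1/(3*(-9/8)) = -⅓*(-8/9) = 8/27)
Q(-1)*(B(3, 0) - 2)² = 8*((-8 + 3*0) - 2)²/27 = 8*((-8 + 0) - 2)²/27 = 8*(-8 - 2)²/27 = (8/27)*(-10)² = (8/27)*100 = 800/27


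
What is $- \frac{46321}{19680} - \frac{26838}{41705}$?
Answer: $- \frac{491997829}{164150880} \approx -2.9972$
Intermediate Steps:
$- \frac{46321}{19680} - \frac{26838}{41705} = - \frac{491997829}{164150880}$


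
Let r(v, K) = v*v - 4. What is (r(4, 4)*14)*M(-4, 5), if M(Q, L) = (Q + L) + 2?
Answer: 504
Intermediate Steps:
M(Q, L) = 2 + L + Q (M(Q, L) = (L + Q) + 2 = 2 + L + Q)
r(v, K) = -4 + v**2 (r(v, K) = v**2 - 4 = -4 + v**2)
(r(4, 4)*14)*M(-4, 5) = ((-4 + 4**2)*14)*(2 + 5 - 4) = ((-4 + 16)*14)*3 = (12*14)*3 = 168*3 = 504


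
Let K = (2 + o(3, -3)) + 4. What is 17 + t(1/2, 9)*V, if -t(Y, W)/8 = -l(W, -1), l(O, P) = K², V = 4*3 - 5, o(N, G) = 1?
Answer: 2761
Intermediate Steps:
V = 7 (V = 12 - 5 = 7)
K = 7 (K = (2 + 1) + 4 = 3 + 4 = 7)
l(O, P) = 49 (l(O, P) = 7² = 49)
t(Y, W) = 392 (t(Y, W) = -(-8)*49 = -8*(-49) = 392)
17 + t(1/2, 9)*V = 17 + 392*7 = 17 + 2744 = 2761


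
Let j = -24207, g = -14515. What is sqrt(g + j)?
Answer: I*sqrt(38722) ≈ 196.78*I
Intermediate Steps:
sqrt(g + j) = sqrt(-14515 - 24207) = sqrt(-38722) = I*sqrt(38722)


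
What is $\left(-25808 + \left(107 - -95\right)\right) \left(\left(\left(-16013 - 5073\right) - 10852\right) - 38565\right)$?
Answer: $1805299818$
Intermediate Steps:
$\left(-25808 + \left(107 - -95\right)\right) \left(\left(\left(-16013 - 5073\right) - 10852\right) - 38565\right) = \left(-25808 + \left(107 + 95\right)\right) \left(\left(-21086 - 10852\right) - 38565\right) = \left(-25808 + 202\right) \left(-31938 - 38565\right) = \left(-25606\right) \left(-70503\right) = 1805299818$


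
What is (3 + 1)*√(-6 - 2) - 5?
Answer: -5 + 8*I*√2 ≈ -5.0 + 11.314*I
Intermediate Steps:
(3 + 1)*√(-6 - 2) - 5 = 4*√(-8) - 5 = 4*(2*I*√2) - 5 = 8*I*√2 - 5 = -5 + 8*I*√2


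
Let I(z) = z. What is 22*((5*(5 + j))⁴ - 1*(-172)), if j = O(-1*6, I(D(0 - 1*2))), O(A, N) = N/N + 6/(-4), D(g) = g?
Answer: 45137147/8 ≈ 5.6421e+6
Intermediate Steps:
O(A, N) = -½ (O(A, N) = 1 + 6*(-¼) = 1 - 3/2 = -½)
j = -½ ≈ -0.50000
22*((5*(5 + j))⁴ - 1*(-172)) = 22*((5*(5 - ½))⁴ - 1*(-172)) = 22*((5*(9/2))⁴ + 172) = 22*((45/2)⁴ + 172) = 22*(4100625/16 + 172) = 22*(4103377/16) = 45137147/8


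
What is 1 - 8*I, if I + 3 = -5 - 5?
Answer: 105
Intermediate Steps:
I = -13 (I = -3 + (-5 - 5) = -3 - 10 = -13)
1 - 8*I = 1 - 8*(-13) = 1 + 104 = 105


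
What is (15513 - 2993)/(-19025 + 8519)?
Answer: -6260/5253 ≈ -1.1917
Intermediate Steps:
(15513 - 2993)/(-19025 + 8519) = 12520/(-10506) = 12520*(-1/10506) = -6260/5253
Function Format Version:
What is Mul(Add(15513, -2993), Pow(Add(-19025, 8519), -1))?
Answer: Rational(-6260, 5253) ≈ -1.1917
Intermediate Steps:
Mul(Add(15513, -2993), Pow(Add(-19025, 8519), -1)) = Mul(12520, Pow(-10506, -1)) = Mul(12520, Rational(-1, 10506)) = Rational(-6260, 5253)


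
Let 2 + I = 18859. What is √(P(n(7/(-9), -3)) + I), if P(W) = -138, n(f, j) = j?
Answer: √18719 ≈ 136.82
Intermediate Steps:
I = 18857 (I = -2 + 18859 = 18857)
√(P(n(7/(-9), -3)) + I) = √(-138 + 18857) = √18719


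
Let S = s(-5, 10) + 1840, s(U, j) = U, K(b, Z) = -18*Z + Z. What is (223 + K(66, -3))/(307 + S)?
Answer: 137/1071 ≈ 0.12792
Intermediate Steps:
K(b, Z) = -17*Z
S = 1835 (S = -5 + 1840 = 1835)
(223 + K(66, -3))/(307 + S) = (223 - 17*(-3))/(307 + 1835) = (223 + 51)/2142 = 274*(1/2142) = 137/1071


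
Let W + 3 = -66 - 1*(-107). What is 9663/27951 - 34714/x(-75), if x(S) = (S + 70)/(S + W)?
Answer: -11966906401/46585 ≈ -2.5688e+5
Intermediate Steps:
W = 38 (W = -3 + (-66 - 1*(-107)) = -3 + (-66 + 107) = -3 + 41 = 38)
x(S) = (70 + S)/(38 + S) (x(S) = (S + 70)/(S + 38) = (70 + S)/(38 + S))
9663/27951 - 34714/x(-75) = 9663/27951 - 34714*(38 - 75)/(70 - 75) = 9663*(1/27951) - 34714/(-5/(-37)) = 3221/9317 - 34714/((-1/37*(-5))) = 3221/9317 - 34714/5/37 = 3221/9317 - 34714*37/5 = 3221/9317 - 1284418/5 = -11966906401/46585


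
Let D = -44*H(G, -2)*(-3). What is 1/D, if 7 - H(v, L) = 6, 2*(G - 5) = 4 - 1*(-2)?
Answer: 1/132 ≈ 0.0075758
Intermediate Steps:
G = 8 (G = 5 + (4 - 1*(-2))/2 = 5 + (4 + 2)/2 = 5 + (1/2)*6 = 5 + 3 = 8)
H(v, L) = 1 (H(v, L) = 7 - 1*6 = 7 - 6 = 1)
D = 132 (D = -44*1*(-3) = -44*(-3) = 132)
1/D = 1/132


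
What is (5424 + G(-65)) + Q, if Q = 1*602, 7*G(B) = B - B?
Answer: 6026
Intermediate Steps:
G(B) = 0 (G(B) = (B - B)/7 = (1/7)*0 = 0)
Q = 602
(5424 + G(-65)) + Q = (5424 + 0) + 602 = 5424 + 602 = 6026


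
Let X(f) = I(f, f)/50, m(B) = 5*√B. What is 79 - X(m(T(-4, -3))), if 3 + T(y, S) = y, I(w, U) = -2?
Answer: 1976/25 ≈ 79.040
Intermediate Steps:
T(y, S) = -3 + y
X(f) = -1/25 (X(f) = -2/50 = -2*1/50 = -1/25)
79 - X(m(T(-4, -3))) = 79 - 1*(-1/25) = 79 + 1/25 = 1976/25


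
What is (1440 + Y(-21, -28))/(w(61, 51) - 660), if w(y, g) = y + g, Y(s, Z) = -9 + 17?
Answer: -362/137 ≈ -2.6423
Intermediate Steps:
Y(s, Z) = 8
w(y, g) = g + y
(1440 + Y(-21, -28))/(w(61, 51) - 660) = (1440 + 8)/((51 + 61) - 660) = 1448/(112 - 660) = 1448/(-548) = 1448*(-1/548) = -362/137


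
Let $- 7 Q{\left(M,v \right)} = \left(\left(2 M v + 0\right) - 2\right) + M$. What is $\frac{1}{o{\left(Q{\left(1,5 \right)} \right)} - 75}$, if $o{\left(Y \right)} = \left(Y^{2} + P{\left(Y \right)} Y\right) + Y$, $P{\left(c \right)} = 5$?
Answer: $- \frac{49}{3972} \approx -0.012336$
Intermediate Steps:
$Q{\left(M,v \right)} = \frac{2}{7} - \frac{M}{7} - \frac{2 M v}{7}$ ($Q{\left(M,v \right)} = - \frac{\left(\left(2 M v + 0\right) - 2\right) + M}{7} = - \frac{\left(2 M v - 2\right) + M}{7} = - \frac{\left(-2 + 2 M v\right) + M}{7} = - \frac{-2 + M + 2 M v}{7} = \frac{2}{7} - \frac{M}{7} - \frac{2 M v}{7}$)
$o{\left(Y \right)} = Y^{2} + 6 Y$ ($o{\left(Y \right)} = \left(Y^{2} + 5 Y\right) + Y = Y^{2} + 6 Y$)
$\frac{1}{o{\left(Q{\left(1,5 \right)} \right)} - 75} = \frac{1}{\left(\frac{2}{7} - \frac{1}{7} - \frac{2}{7} \cdot 5\right) \left(6 - \left(- \frac{1}{7} + \frac{10}{7}\right)\right) - 75} = \frac{1}{\left(\frac{2}{7} - \frac{1}{7} - \frac{10}{7}\right) \left(6 - \frac{9}{7}\right) - 75} = \frac{1}{- \frac{9 \left(6 - \frac{9}{7}\right)}{7} - 75} = \frac{1}{\left(- \frac{9}{7}\right) \frac{33}{7} - 75} = \frac{1}{- \frac{297}{49} - 75} = \frac{1}{- \frac{3972}{49}} = - \frac{49}{3972}$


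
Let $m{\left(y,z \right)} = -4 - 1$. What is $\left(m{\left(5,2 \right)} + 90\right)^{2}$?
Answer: $7225$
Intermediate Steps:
$m{\left(y,z \right)} = -5$
$\left(m{\left(5,2 \right)} + 90\right)^{2} = \left(-5 + 90\right)^{2} = 85^{2} = 7225$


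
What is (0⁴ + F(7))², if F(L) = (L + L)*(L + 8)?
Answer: 44100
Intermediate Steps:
F(L) = 2*L*(8 + L) (F(L) = (2*L)*(8 + L) = 2*L*(8 + L))
(0⁴ + F(7))² = (0⁴ + 2*7*(8 + 7))² = (0 + 2*7*15)² = (0 + 210)² = 210² = 44100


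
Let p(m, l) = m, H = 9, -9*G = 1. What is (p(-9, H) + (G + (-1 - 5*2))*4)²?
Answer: 231361/81 ≈ 2856.3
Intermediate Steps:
G = -⅑ (G = -⅑*1 = -⅑ ≈ -0.11111)
(p(-9, H) + (G + (-1 - 5*2))*4)² = (-9 + (-⅑ + (-1 - 5*2))*4)² = (-9 + (-⅑ + (-1 - 10))*4)² = (-9 + (-⅑ - 11)*4)² = (-9 - 100/9*4)² = (-9 - 400/9)² = (-481/9)² = 231361/81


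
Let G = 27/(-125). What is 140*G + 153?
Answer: 3069/25 ≈ 122.76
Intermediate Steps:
G = -27/125 (G = 27*(-1/125) = -27/125 ≈ -0.21600)
140*G + 153 = 140*(-27/125) + 153 = -756/25 + 153 = 3069/25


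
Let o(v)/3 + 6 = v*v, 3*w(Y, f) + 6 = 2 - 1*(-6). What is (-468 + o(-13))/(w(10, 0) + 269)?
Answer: 63/809 ≈ 0.077874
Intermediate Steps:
w(Y, f) = 2/3 (w(Y, f) = -2 + (2 - 1*(-6))/3 = -2 + (2 + 6)/3 = -2 + (1/3)*8 = -2 + 8/3 = 2/3)
o(v) = -18 + 3*v**2 (o(v) = -18 + 3*(v*v) = -18 + 3*v**2)
(-468 + o(-13))/(w(10, 0) + 269) = (-468 + (-18 + 3*(-13)**2))/(2/3 + 269) = (-468 + (-18 + 3*169))/(809/3) = (-468 + (-18 + 507))*(3/809) = (-468 + 489)*(3/809) = 21*(3/809) = 63/809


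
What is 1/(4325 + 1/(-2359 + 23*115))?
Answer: 286/1236951 ≈ 0.00023121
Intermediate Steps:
1/(4325 + 1/(-2359 + 23*115)) = 1/(4325 + 1/(-2359 + 2645)) = 1/(4325 + 1/286) = 1/(1236951/286) = 286/1236951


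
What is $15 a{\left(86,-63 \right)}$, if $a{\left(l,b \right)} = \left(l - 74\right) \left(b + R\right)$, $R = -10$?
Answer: $-13140$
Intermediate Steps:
$a{\left(l,b \right)} = \left(-74 + l\right) \left(-10 + b\right)$ ($a{\left(l,b \right)} = \left(l - 74\right) \left(b - 10\right) = \left(-74 + l\right) \left(-10 + b\right)$)
$15 a{\left(86,-63 \right)} = 15 \left(740 - -4662 - 860 - 5418\right) = 15 \left(740 + 4662 - 860 - 5418\right) = 15 \left(-876\right) = -13140$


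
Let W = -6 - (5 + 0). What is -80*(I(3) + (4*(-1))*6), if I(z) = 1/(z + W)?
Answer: 1930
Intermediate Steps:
W = -11 (W = -6 - 1*5 = -6 - 5 = -11)
I(z) = 1/(-11 + z) (I(z) = 1/(z - 11) = 1/(-11 + z))
-80*(I(3) + (4*(-1))*6) = -80*(1/(-11 + 3) + (4*(-1))*6) = -80*(1/(-8) - 4*6) = -80*(-⅛ - 24) = -80*(-193/8) = 1930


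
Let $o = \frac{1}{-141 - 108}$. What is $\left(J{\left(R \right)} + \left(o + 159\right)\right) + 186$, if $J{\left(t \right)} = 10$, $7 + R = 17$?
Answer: $\frac{88394}{249} \approx 355.0$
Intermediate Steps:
$R = 10$ ($R = -7 + 17 = 10$)
$o = - \frac{1}{249}$ ($o = \frac{1}{-249} = - \frac{1}{249} \approx -0.0040161$)
$\left(J{\left(R \right)} + \left(o + 159\right)\right) + 186 = \left(10 + \left(- \frac{1}{249} + 159\right)\right) + 186 = \left(10 + \frac{39590}{249}\right) + 186 = \frac{42080}{249} + 186 = \frac{88394}{249}$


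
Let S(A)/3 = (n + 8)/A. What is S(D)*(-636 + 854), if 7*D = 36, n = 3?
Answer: 8393/6 ≈ 1398.8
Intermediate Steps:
D = 36/7 (D = (⅐)*36 = 36/7 ≈ 5.1429)
S(A) = 33/A (S(A) = 3*((3 + 8)/A) = 3*(11/A) = 33/A)
S(D)*(-636 + 854) = (33/(36/7))*(-636 + 854) = (33*(7/36))*218 = (77/12)*218 = 8393/6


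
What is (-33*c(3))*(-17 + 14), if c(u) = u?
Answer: 297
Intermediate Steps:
(-33*c(3))*(-17 + 14) = (-33*3)*(-17 + 14) = -99*(-3) = 297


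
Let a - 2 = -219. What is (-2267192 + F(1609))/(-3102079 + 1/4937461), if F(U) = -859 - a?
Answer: 5598670964737/7658197040709 ≈ 0.73107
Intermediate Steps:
a = -217 (a = 2 - 219 = -217)
F(U) = -642 (F(U) = -859 - 1*(-217) = -859 + 217 = -642)
(-2267192 + F(1609))/(-3102079 + 1/4937461) = (-2267192 - 642)/(-3102079 + 1/4937461) = -2267834/(-3102079 + 1/4937461) = -2267834/(-15316394081418/4937461) = -2267834*(-4937461/15316394081418) = 5598670964737/7658197040709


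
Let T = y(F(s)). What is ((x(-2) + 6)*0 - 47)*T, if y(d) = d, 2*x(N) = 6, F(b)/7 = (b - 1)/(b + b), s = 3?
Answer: -329/3 ≈ -109.67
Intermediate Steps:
F(b) = 7*(-1 + b)/(2*b) (F(b) = 7*((b - 1)/(b + b)) = 7*((-1 + b)/((2*b))) = 7*((-1 + b)*(1/(2*b))) = 7*((-1 + b)/(2*b)) = 7*(-1 + b)/(2*b))
x(N) = 3 (x(N) = (1/2)*6 = 3)
T = 7/3 (T = (7/2)*(-1 + 3)/3 = (7/2)*(1/3)*2 = 7/3 ≈ 2.3333)
((x(-2) + 6)*0 - 47)*T = ((3 + 6)*0 - 47)*(7/3) = (9*0 - 47)*(7/3) = (0 - 47)*(7/3) = -47*7/3 = -329/3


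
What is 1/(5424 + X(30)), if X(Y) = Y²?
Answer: 1/6324 ≈ 0.00015813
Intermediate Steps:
1/(5424 + X(30)) = 1/(5424 + 30²) = 1/(5424 + 900) = 1/6324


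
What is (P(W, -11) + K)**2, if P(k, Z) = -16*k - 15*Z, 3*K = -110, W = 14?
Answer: 82369/9 ≈ 9152.1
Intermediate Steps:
K = -110/3 (K = (1/3)*(-110) = -110/3 ≈ -36.667)
(P(W, -11) + K)**2 = ((-16*14 - 15*(-11)) - 110/3)**2 = ((-224 + 165) - 110/3)**2 = (-59 - 110/3)**2 = (-287/3)**2 = 82369/9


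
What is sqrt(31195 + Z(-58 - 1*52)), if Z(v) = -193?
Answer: sqrt(31002) ≈ 176.07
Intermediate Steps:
sqrt(31195 + Z(-58 - 1*52)) = sqrt(31195 - 193) = sqrt(31002)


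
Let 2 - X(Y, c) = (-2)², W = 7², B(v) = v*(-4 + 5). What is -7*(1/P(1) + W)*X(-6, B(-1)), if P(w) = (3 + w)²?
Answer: 5495/8 ≈ 686.88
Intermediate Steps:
B(v) = v (B(v) = v*1 = v)
W = 49
X(Y, c) = -2 (X(Y, c) = 2 - 1*(-2)² = 2 - 1*4 = 2 - 4 = -2)
-7*(1/P(1) + W)*X(-6, B(-1)) = -7*(1/((3 + 1)²) + 49)*(-2) = -7*(1/(4²) + 49)*(-2) = -7*(1/16 + 49)*(-2) = -5495*(-2)/16 = -7*(-785/8) = 5495/8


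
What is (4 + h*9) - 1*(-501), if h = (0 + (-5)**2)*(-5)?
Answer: -620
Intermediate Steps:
h = -125 (h = (0 + 25)*(-5) = 25*(-5) = -125)
(4 + h*9) - 1*(-501) = (4 - 125*9) - 1*(-501) = (4 - 1125) + 501 = -1121 + 501 = -620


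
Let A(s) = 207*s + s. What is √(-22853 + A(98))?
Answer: I*√2469 ≈ 49.689*I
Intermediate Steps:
A(s) = 208*s
√(-22853 + A(98)) = √(-22853 + 208*98) = √(-22853 + 20384) = √(-2469) = I*√2469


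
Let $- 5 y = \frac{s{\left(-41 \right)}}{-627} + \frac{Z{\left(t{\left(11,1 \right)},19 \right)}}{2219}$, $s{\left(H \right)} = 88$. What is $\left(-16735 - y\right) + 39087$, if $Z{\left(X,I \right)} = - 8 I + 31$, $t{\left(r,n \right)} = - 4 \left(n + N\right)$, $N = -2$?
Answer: $\frac{14135715431}{632415} \approx 22352.0$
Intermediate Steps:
$t{\left(r,n \right)} = 8 - 4 n$ ($t{\left(r,n \right)} = - 4 \left(n - 2\right) = - 4 \left(-2 + n\right) = 8 - 4 n$)
$Z{\left(X,I \right)} = 31 - 8 I$
$y = \frac{24649}{632415}$ ($y = - \frac{\frac{88}{-627} + \frac{31 - 152}{2219}}{5} = - \frac{88 \left(- \frac{1}{627}\right) + \left(31 - 152\right) \frac{1}{2219}}{5} = - \frac{- \frac{8}{57} - \frac{121}{2219}}{5} = \left(- \frac{1}{5}\right) \left(- \frac{24649}{126483}\right) = \frac{24649}{632415} \approx 0.038976$)
$\left(-16735 - y\right) + 39087 = \left(-16735 - \frac{24649}{632415}\right) + 39087 = - \frac{10583489674}{632415} + 39087 = \frac{14135715431}{632415}$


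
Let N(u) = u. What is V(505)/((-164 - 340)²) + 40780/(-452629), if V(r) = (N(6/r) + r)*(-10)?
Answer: -91221776677/829462558176 ≈ -0.10998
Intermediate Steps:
V(r) = -60/r - 10*r (V(r) = (6/r + r)*(-10) = (r + 6/r)*(-10) = -60/r - 10*r)
V(505)/((-164 - 340)²) + 40780/(-452629) = (-60/505 - 10*505)/((-164 - 340)²) + 40780/(-452629) = (-60*1/505 - 5050)/((-504)²) + 40780*(-1/452629) = (-12/101 - 5050)/254016 - 40780/452629 = -510062/101*1/254016 - 40780/452629 = -36433/1832544 - 40780/452629 = -91221776677/829462558176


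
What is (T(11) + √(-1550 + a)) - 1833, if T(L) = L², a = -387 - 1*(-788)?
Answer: -1712 + I*√1149 ≈ -1712.0 + 33.897*I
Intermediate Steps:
a = 401 (a = -387 + 788 = 401)
(T(11) + √(-1550 + a)) - 1833 = (11² + √(-1550 + 401)) - 1833 = (121 + √(-1149)) - 1833 = (121 + I*√1149) - 1833 = -1712 + I*√1149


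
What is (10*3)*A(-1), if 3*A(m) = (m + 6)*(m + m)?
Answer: -100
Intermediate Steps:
A(m) = 2*m*(6 + m)/3 (A(m) = ((m + 6)*(m + m))/3 = ((6 + m)*(2*m))/3 = (2*m*(6 + m))/3 = 2*m*(6 + m)/3)
(10*3)*A(-1) = (10*3)*((⅔)*(-1)*(6 - 1)) = 30*((⅔)*(-1)*5) = 30*(-10/3) = -100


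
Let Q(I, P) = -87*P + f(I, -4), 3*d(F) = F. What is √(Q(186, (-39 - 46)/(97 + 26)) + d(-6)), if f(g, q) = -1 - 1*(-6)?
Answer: 2*√26527/41 ≈ 7.9449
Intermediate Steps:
d(F) = F/3
f(g, q) = 5 (f(g, q) = -1 + 6 = 5)
Q(I, P) = 5 - 87*P (Q(I, P) = -87*P + 5 = 5 - 87*P)
√(Q(186, (-39 - 46)/(97 + 26)) + d(-6)) = √((5 - 87*(-39 - 46)/(97 + 26)) + (⅓)*(-6)) = √((5 - (-7395)/123) - 2) = √((5 - 87*(-85/123)) - 2) = √((5 + 2465/41) - 2) = √(2670/41 - 2) = √(2588/41) = 2*√26527/41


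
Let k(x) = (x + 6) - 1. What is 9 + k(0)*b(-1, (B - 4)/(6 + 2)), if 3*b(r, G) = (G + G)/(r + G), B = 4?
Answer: 9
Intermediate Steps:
b(r, G) = 2*G/(3*(G + r)) (b(r, G) = ((G + G)/(r + G))/3 = ((2*G)/(G + r))/3 = (2*G/(G + r))/3 = 2*G/(3*(G + r)))
k(x) = 5 + x (k(x) = (6 + x) - 1 = 5 + x)
9 + k(0)*b(-1, (B - 4)/(6 + 2)) = 9 + (5 + 0)*(2*((4 - 4)/(6 + 2))/(3*((4 - 4)/(6 + 2) - 1))) = 9 + 5*(2*(0/8)/(3*(0/8 - 1))) = 9 + 5*(2*(0*(1/8))/(3*(0*(1/8) - 1))) = 9 + 5*((2/3)*0/(0 - 1)) = 9 + 5*((2/3)*0/(-1)) = 9 + 5*((2/3)*0*(-1)) = 9 + 5*0 = 9 + 0 = 9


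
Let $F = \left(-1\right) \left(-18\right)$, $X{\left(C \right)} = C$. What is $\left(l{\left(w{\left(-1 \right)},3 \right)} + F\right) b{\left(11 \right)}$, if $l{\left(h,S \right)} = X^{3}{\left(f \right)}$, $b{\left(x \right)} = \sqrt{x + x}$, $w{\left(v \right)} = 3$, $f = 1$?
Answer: $19 \sqrt{22} \approx 89.118$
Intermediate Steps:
$b{\left(x \right)} = \sqrt{2} \sqrt{x}$ ($b{\left(x \right)} = \sqrt{2 x} = \sqrt{2} \sqrt{x}$)
$l{\left(h,S \right)} = 1$ ($l{\left(h,S \right)} = 1^{3} = 1$)
$F = 18$
$\left(l{\left(w{\left(-1 \right)},3 \right)} + F\right) b{\left(11 \right)} = \left(1 + 18\right) \sqrt{2} \sqrt{11} = 19 \sqrt{22}$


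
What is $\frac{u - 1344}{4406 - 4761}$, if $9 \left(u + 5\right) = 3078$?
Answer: $\frac{1007}{355} \approx 2.8366$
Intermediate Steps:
$u = 337$ ($u = -5 + \frac{1}{9} \cdot 3078 = -5 + 342 = 337$)
$\frac{u - 1344}{4406 - 4761} = \frac{337 - 1344}{4406 - 4761} = - \frac{1007}{-355} = \left(-1007\right) \left(- \frac{1}{355}\right) = \frac{1007}{355}$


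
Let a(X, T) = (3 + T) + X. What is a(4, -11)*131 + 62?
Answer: -462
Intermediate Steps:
a(X, T) = 3 + T + X
a(4, -11)*131 + 62 = (3 - 11 + 4)*131 + 62 = -4*131 + 62 = -524 + 62 = -462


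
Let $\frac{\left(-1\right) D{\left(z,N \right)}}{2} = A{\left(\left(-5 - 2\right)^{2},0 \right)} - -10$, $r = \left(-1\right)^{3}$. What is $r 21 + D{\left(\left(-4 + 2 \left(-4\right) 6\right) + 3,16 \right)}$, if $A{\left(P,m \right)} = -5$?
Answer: $-31$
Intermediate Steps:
$r = -1$
$D{\left(z,N \right)} = -10$ ($D{\left(z,N \right)} = - 2 \left(-5 - -10\right) = - 2 \left(-5 + 10\right) = \left(-2\right) 5 = -10$)
$r 21 + D{\left(\left(-4 + 2 \left(-4\right) 6\right) + 3,16 \right)} = \left(-1\right) 21 - 10 = -21 - 10 = -31$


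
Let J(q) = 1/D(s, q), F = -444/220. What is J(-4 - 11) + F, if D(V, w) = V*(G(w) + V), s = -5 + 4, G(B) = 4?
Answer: -388/165 ≈ -2.3515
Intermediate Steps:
s = -1
D(V, w) = V*(4 + V)
F = -111/55 (F = -444*1/220 = -111/55 ≈ -2.0182)
J(q) = -⅓ (J(q) = 1/(-(4 - 1)) = 1/(-1*3) = 1/(-3) = -⅓)
J(-4 - 11) + F = -⅓ - 111/55 = -388/165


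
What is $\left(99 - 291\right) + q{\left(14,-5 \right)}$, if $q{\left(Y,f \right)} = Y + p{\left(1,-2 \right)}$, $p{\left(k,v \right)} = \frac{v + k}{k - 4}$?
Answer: $- \frac{533}{3} \approx -177.67$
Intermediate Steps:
$p{\left(k,v \right)} = \frac{k + v}{-4 + k}$
$q{\left(Y,f \right)} = \frac{1}{3} + Y$ ($q{\left(Y,f \right)} = Y + \frac{1 - 2}{-4 + 1} = Y + \frac{1}{-3} \left(-1\right) = Y - - \frac{1}{3} = Y + \frac{1}{3} = \frac{1}{3} + Y$)
$\left(99 - 291\right) + q{\left(14,-5 \right)} = \left(99 - 291\right) + \left(\frac{1}{3} + 14\right) = -192 + \frac{43}{3} = - \frac{533}{3}$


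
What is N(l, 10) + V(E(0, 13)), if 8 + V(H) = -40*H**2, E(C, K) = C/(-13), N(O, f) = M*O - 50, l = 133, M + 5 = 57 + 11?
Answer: 8321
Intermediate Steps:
M = 63 (M = -5 + (57 + 11) = -5 + 68 = 63)
N(O, f) = -50 + 63*O (N(O, f) = 63*O - 50 = -50 + 63*O)
E(C, K) = -C/13 (E(C, K) = C*(-1/13) = -C/13)
V(H) = -8 - 40*H**2
N(l, 10) + V(E(0, 13)) = (-50 + 63*133) + (-8 - 40*(-1/13*0)**2) = (-50 + 8379) + (-8 - 40*0**2) = 8329 + (-8 - 40*0) = 8329 + (-8 + 0) = 8329 - 8 = 8321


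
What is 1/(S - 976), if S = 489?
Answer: -1/487 ≈ -0.0020534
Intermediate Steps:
1/(S - 976) = 1/(489 - 976) = 1/(-487) = -1/487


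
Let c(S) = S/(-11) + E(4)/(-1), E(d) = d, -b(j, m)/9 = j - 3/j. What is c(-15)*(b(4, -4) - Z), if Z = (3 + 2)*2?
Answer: 4553/44 ≈ 103.48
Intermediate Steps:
Z = 10 (Z = 5*2 = 10)
b(j, m) = -9*j + 27/j (b(j, m) = -9*(j - 3/j) = -9*j + 27/j)
c(S) = -4 - S/11 (c(S) = S/(-11) + 4/(-1) = S*(-1/11) + 4*(-1) = -S/11 - 4 = -4 - S/11)
c(-15)*(b(4, -4) - Z) = (-4 - 1/11*(-15))*((-9*4 + 27/4) - 1*10) = (-4 + 15/11)*((-36 + 27*(1/4)) - 10) = -29*((-36 + 27/4) - 10)/11 = -29*(-117/4 - 10)/11 = -29/11*(-157/4) = 4553/44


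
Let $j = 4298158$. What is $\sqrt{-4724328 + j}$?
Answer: $i \sqrt{426170} \approx 652.82 i$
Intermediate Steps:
$\sqrt{-4724328 + j} = \sqrt{-4724328 + 4298158} = \sqrt{-426170} = i \sqrt{426170}$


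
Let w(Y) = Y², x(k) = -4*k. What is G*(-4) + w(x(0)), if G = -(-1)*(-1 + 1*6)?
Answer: -20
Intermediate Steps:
G = 5 (G = -(-1)*(-1 + 6) = -(-1)*5 = -1*(-5) = 5)
G*(-4) + w(x(0)) = 5*(-4) + (-4*0)² = -20 + 0² = -20 + 0 = -20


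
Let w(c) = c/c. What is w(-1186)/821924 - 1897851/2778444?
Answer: -32497635560/47576454297 ≈ -0.68306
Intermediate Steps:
w(c) = 1
w(-1186)/821924 - 1897851/2778444 = 1/821924 - 1897851/2778444 = 1*(1/821924) - 1897851*1/2778444 = 1/821924 - 632617/926148 = -32497635560/47576454297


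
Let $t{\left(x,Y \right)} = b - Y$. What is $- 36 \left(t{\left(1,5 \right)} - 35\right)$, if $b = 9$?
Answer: $1116$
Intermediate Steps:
$t{\left(x,Y \right)} = 9 - Y$
$- 36 \left(t{\left(1,5 \right)} - 35\right) = - 36 \left(\left(9 - 5\right) - 35\right) = - 36 \left(4 - 35\right) = \left(-36\right) \left(-31\right) = 1116$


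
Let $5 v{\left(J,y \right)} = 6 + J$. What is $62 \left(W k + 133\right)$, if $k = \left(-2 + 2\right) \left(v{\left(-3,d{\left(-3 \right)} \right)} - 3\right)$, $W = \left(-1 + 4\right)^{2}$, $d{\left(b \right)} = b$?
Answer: $8246$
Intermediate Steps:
$v{\left(J,y \right)} = \frac{6}{5} + \frac{J}{5}$ ($v{\left(J,y \right)} = \frac{6 + J}{5} = \frac{6}{5} + \frac{J}{5}$)
$W = 9$ ($W = 3^{2} = 9$)
$k = 0$ ($k = \left(-2 + 2\right) \left(\left(\frac{6}{5} + \frac{1}{5} \left(-3\right)\right) - 3\right) = 0 \left(\left(\frac{6}{5} - \frac{3}{5}\right) - 3\right) = 0 \left(\frac{3}{5} - 3\right) = 0 \left(- \frac{12}{5}\right) = 0$)
$62 \left(W k + 133\right) = 62 \left(9 \cdot 0 + 133\right) = 62 \left(0 + 133\right) = 62 \cdot 133 = 8246$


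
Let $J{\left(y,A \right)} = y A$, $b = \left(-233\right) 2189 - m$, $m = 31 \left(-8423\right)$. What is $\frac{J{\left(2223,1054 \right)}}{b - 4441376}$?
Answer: $- \frac{2223}{4450} \approx -0.49955$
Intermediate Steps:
$m = -261113$
$b = -248924$ ($b = \left(-233\right) 2189 - -261113 = -510037 + 261113 = -248924$)
$J{\left(y,A \right)} = A y$
$\frac{J{\left(2223,1054 \right)}}{b - 4441376} = \frac{1054 \cdot 2223}{-248924 - 4441376} = \frac{2343042}{-248924 - 4441376} = \frac{2343042}{-4690300} = 2343042 \left(- \frac{1}{4690300}\right) = - \frac{2223}{4450}$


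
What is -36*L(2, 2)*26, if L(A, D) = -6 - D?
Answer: 7488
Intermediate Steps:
-36*L(2, 2)*26 = -36*(-6 - 1*2)*26 = -36*(-6 - 2)*26 = -36*(-8)*26 = 288*26 = 7488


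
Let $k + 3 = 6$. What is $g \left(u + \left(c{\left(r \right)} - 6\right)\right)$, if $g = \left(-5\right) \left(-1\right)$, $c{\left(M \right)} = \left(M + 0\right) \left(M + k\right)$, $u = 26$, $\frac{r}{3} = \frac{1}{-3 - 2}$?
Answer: $\frac{464}{5} \approx 92.8$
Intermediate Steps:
$k = 3$ ($k = -3 + 6 = 3$)
$r = - \frac{3}{5}$ ($r = \frac{3}{-3 - 2} = \frac{3}{-5} = 3 \left(- \frac{1}{5}\right) = - \frac{3}{5} \approx -0.6$)
$c{\left(M \right)} = M \left(3 + M\right)$ ($c{\left(M \right)} = \left(M + 0\right) \left(M + 3\right) = M \left(3 + M\right)$)
$g = 5$
$g \left(u + \left(c{\left(r \right)} - 6\right)\right) = 5 \left(26 - \left(6 + \frac{3 \left(3 - \frac{3}{5}\right)}{5}\right)\right) = 5 \left(26 - \frac{186}{25}\right) = 5 \cdot \frac{464}{25} = \frac{464}{5}$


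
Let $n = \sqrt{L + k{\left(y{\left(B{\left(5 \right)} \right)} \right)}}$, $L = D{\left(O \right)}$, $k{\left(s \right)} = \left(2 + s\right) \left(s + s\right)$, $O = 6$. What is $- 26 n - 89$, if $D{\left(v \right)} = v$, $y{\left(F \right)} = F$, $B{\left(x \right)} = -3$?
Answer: $-89 - 52 \sqrt{3} \approx -179.07$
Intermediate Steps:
$k{\left(s \right)} = 2 s \left(2 + s\right)$ ($k{\left(s \right)} = \left(2 + s\right) 2 s = 2 s \left(2 + s\right)$)
$L = 6$
$n = 2 \sqrt{3}$ ($n = \sqrt{6 + 2 \left(-3\right) \left(2 - 3\right)} = \sqrt{6 + 2 \left(-3\right) \left(-1\right)} = \sqrt{6 + 6} = \sqrt{12} = 2 \sqrt{3} \approx 3.4641$)
$- 26 n - 89 = - 26 \cdot 2 \sqrt{3} - 89 = - 52 \sqrt{3} - 89 = -89 - 52 \sqrt{3}$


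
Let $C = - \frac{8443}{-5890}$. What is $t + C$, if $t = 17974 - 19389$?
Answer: $- \frac{8325907}{5890} \approx -1413.6$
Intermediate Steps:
$t = -1415$ ($t = 17974 - 19389 = -1415$)
$C = \frac{8443}{5890}$ ($C = \left(-8443\right) \left(- \frac{1}{5890}\right) = \frac{8443}{5890} \approx 1.4334$)
$t + C = -1415 + \frac{8443}{5890} = - \frac{8325907}{5890}$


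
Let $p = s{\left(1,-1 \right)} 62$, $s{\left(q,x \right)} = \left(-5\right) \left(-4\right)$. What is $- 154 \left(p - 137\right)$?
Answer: $-169862$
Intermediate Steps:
$s{\left(q,x \right)} = 20$
$p = 1240$ ($p = 20 \cdot 62 = 1240$)
$- 154 \left(p - 137\right) = - 154 \left(1240 - 137\right) = \left(-154\right) 1103 = -169862$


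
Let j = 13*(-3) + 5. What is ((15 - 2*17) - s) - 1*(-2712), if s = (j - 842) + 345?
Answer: 3224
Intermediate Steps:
j = -34 (j = -39 + 5 = -34)
s = -531 (s = (-34 - 842) + 345 = -876 + 345 = -531)
((15 - 2*17) - s) - 1*(-2712) = ((15 - 2*17) - 1*(-531)) - 1*(-2712) = ((15 - 34) + 531) + 2712 = (-19 + 531) + 2712 = 512 + 2712 = 3224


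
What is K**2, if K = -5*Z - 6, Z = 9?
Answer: 2601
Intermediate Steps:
K = -51 (K = -5*9 - 6 = -45 - 6 = -51)
K**2 = (-51)**2 = 2601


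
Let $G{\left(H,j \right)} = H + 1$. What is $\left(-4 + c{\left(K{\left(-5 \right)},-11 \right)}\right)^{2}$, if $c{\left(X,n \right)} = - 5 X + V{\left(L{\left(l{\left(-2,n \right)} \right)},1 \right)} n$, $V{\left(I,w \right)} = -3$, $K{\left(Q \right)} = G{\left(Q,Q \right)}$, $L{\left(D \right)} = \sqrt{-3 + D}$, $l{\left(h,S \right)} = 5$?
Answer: $2401$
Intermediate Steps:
$G{\left(H,j \right)} = 1 + H$
$K{\left(Q \right)} = 1 + Q$
$c{\left(X,n \right)} = - 5 X - 3 n$
$\left(-4 + c{\left(K{\left(-5 \right)},-11 \right)}\right)^{2} = \left(-4 - \left(-33 + 5 \left(1 - 5\right)\right)\right)^{2} = \left(-4 + \left(\left(-5\right) \left(-4\right) + 33\right)\right)^{2} = \left(-4 + \left(20 + 33\right)\right)^{2} = \left(-4 + 53\right)^{2} = 49^{2} = 2401$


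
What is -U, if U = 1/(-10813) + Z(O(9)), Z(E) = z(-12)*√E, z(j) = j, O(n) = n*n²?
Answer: 3503413/10813 ≈ 324.00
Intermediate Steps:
O(n) = n³
Z(E) = -12*√E
U = -3503413/10813 (U = 1/(-10813) - 12*√(9³) = -1/10813 - 12*√729 = -1/10813 - 12*27 = -1/10813 - 324 = -3503413/10813 ≈ -324.00)
-U = -1*(-3503413/10813) = 3503413/10813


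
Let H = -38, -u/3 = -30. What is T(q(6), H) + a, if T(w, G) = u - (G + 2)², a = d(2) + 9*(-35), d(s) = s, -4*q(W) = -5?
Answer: -1519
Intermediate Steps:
q(W) = 5/4 (q(W) = -¼*(-5) = 5/4)
u = 90 (u = -3*(-30) = 90)
a = -313 (a = 2 + 9*(-35) = 2 - 315 = -313)
T(w, G) = 90 - (2 + G)² (T(w, G) = 90 - (G + 2)² = 90 - (2 + G)²)
T(q(6), H) + a = (90 - (2 - 38)²) - 313 = (90 - 1*(-36)²) - 313 = (90 - 1*1296) - 313 = (90 - 1296) - 313 = -1206 - 313 = -1519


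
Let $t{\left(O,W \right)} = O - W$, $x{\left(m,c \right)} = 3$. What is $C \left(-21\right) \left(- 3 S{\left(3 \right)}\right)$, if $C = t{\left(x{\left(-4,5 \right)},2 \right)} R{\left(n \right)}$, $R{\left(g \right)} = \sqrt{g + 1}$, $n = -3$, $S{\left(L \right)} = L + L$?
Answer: $378 i \sqrt{2} \approx 534.57 i$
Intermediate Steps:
$S{\left(L \right)} = 2 L$
$R{\left(g \right)} = \sqrt{1 + g}$
$C = i \sqrt{2}$ ($C = \left(3 - 2\right) \sqrt{1 - 3} = \left(3 - 2\right) \sqrt{-2} = 1 i \sqrt{2} = i \sqrt{2} \approx 1.4142 i$)
$C \left(-21\right) \left(- 3 S{\left(3 \right)}\right) = i \sqrt{2} \left(-21\right) \left(- 3 \cdot 2 \cdot 3\right) = - 21 i \sqrt{2} \left(\left(-3\right) 6\right) = - 21 i \sqrt{2} \left(-18\right) = 378 i \sqrt{2}$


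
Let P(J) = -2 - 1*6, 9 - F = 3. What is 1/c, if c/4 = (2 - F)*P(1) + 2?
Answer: 1/136 ≈ 0.0073529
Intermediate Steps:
F = 6 (F = 9 - 1*3 = 9 - 3 = 6)
P(J) = -8 (P(J) = -2 - 6 = -8)
c = 136 (c = 4*((2 - 1*6)*(-8) + 2) = 4*((2 - 6)*(-8) + 2) = 4*(-4*(-8) + 2) = 4*(32 + 2) = 4*34 = 136)
1/c = 1/136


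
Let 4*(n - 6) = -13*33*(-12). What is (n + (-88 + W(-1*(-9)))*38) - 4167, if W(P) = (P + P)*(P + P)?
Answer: 6094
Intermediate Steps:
W(P) = 4*P² (W(P) = (2*P)*(2*P) = 4*P²)
n = 1293 (n = 6 + (-13*33*(-12))/4 = 6 + (-429*(-12))/4 = 6 + (¼)*5148 = 6 + 1287 = 1293)
(n + (-88 + W(-1*(-9)))*38) - 4167 = (1293 + (-88 + 4*(-1*(-9))²)*38) - 4167 = (1293 + (-88 + 4*9²)*38) - 4167 = (1293 + (-88 + 4*81)*38) - 4167 = (1293 + (-88 + 324)*38) - 4167 = (1293 + 236*38) - 4167 = (1293 + 8968) - 4167 = 10261 - 4167 = 6094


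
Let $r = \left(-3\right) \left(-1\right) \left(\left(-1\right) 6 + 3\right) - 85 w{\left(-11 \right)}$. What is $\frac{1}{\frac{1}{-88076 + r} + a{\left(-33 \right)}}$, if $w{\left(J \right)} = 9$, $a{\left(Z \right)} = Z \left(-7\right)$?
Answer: $\frac{88850}{20524349} \approx 0.004329$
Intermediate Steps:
$a{\left(Z \right)} = - 7 Z$
$r = -774$ ($r = \left(-3\right) \left(-1\right) \left(\left(-1\right) 6 + 3\right) - 765 = 3 \left(-6 + 3\right) - 765 = 3 \left(-3\right) - 765 = -9 - 765 = -774$)
$\frac{1}{\frac{1}{-88076 + r} + a{\left(-33 \right)}} = \frac{1}{\frac{1}{-88076 - 774} - -231} = \frac{1}{\frac{1}{-88850} + 231} = \frac{1}{- \frac{1}{88850} + 231} = \frac{1}{\frac{20524349}{88850}} = \frac{88850}{20524349}$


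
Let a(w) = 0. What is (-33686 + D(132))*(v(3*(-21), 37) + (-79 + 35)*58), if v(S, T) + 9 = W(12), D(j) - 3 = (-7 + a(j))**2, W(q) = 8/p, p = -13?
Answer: 1120045834/13 ≈ 8.6157e+7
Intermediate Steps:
W(q) = -8/13 (W(q) = 8/(-13) = 8*(-1/13) = -8/13)
D(j) = 52 (D(j) = 3 + (-7 + 0)**2 = 3 + (-7)**2 = 3 + 49 = 52)
v(S, T) = -125/13 (v(S, T) = -9 - 8/13 = -125/13)
(-33686 + D(132))*(v(3*(-21), 37) + (-79 + 35)*58) = (-33686 + 52)*(-125/13 + (-79 + 35)*58) = -33634*(-125/13 - 44*58) = -33634*(-125/13 - 2552) = -33634*(-33301/13) = 1120045834/13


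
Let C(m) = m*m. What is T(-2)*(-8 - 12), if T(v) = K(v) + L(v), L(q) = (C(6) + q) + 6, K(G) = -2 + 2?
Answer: -800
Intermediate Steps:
K(G) = 0
C(m) = m**2
L(q) = 42 + q (L(q) = (6**2 + q) + 6 = (36 + q) + 6 = 42 + q)
T(v) = 42 + v (T(v) = 0 + (42 + v) = 42 + v)
T(-2)*(-8 - 12) = (42 - 2)*(-8 - 12) = 40*(-20) = -800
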